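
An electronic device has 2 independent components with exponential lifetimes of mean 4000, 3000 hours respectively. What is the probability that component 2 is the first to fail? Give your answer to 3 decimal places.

Rates: λ_i = 1/mean_i → 0.00025, 0.000333333; Σλ = 0.000583333.
P(component 2 first) = λ_2/Σλ = 0.000333333/0.000583333 ≈ 0.571.

0.571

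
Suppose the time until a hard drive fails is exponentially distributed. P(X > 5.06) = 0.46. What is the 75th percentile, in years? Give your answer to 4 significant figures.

e^(−λ·5.06) = 0.46 ⇒ λ = −ln(0.46)/5.06 = 0.153464.
75th percentile: 1 − e^(−λt) = 0.75, t = −ln(0.25)/λ = 9.03334 years.

9.033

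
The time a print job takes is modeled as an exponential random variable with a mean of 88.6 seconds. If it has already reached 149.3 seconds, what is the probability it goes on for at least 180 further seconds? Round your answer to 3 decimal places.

The rate is λ = 1/88.6 = 0.0112867 per second.
P(X > s+t | X > s) = e^(−λ(s+t))/e^(−λs) = e^(−λt), independent of s = 149.3.
P(X > 180) = e^(−2.0316) ≈ 0.131.

0.131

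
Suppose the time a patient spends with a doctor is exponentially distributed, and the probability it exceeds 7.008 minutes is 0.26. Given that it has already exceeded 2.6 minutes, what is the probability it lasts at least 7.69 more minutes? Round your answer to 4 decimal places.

0.2281

From e^(−λ·7.008) = 0.26, λ = −ln(0.26)/7.008 = 0.192219.
Memoryless: P(X > 2.6+7.69 | X > 2.6) = P(X > 7.69) = e^(−0.192219·7.69) ≈ 0.2281.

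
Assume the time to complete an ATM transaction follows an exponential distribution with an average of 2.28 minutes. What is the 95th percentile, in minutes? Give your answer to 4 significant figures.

6.830

The rate is λ = 1/2.28 = 0.438596 per minute.
Set 1 − e^(−λt) = 0.95, so t = −ln(0.05)/λ = 2.9957/0.438596 ≈ 6.83027 minutes.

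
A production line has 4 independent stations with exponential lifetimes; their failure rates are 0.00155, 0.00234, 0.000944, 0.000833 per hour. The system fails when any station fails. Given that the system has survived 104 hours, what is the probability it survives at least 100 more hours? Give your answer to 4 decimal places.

Time to first failure ~ Exp(Σλ) with Σλ = 0.005667.
By memorylessness, P(T > 104+100 | T > 104) = P(T > 100) = e^(−0.005667·100) ≈ 0.5674.

0.5674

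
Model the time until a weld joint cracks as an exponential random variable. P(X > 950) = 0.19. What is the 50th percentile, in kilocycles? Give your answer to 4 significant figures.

e^(−λ·950) = 0.19 ⇒ λ = −ln(0.19)/950 = 0.00174814.
50th percentile: 1 − e^(−λt) = 0.5, t = −ln(0.5)/λ = 396.506 kilocycles.

396.5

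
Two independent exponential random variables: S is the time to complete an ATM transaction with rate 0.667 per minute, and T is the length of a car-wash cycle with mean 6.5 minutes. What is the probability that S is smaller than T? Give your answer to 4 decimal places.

0.8126

λ_1 = 0.667, λ_2 = 1/6.5 = 0.153846.
For independent exponentials, P(S < T) = λ_1/(λ_1+λ_2) = 0.667/0.820846 ≈ 0.8126.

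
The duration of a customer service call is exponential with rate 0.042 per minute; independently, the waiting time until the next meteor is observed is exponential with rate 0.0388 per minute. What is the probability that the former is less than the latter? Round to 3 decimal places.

0.520

λ_1 = 0.042, λ_2 = 0.0388.
For independent exponentials, P(the former < the latter) = λ_1/(λ_1+λ_2) = 0.042/0.0808 ≈ 0.520.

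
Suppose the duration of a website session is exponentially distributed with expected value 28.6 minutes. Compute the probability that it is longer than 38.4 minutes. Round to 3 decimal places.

0.261

The rate is λ = 1/28.6 = 0.034965 per minute.
P(X > 38.4) = e^(−λ·38.4) = e^(−1.3427) ≈ 0.261.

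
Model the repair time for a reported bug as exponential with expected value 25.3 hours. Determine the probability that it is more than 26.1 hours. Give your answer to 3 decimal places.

0.356

The rate is λ = 1/25.3 = 0.0395257 per hour.
P(X > 26.1) = e^(−λ·26.1) = e^(−1.0316) ≈ 0.356.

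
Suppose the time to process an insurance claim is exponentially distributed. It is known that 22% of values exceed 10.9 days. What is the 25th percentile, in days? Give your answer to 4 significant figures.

e^(−λ·10.9) = 0.22 ⇒ λ = −ln(0.22)/10.9 = 0.138911.
25th percentile: 1 − e^(−λt) = 0.25, t = −ln(0.75)/λ = 2.07098 days.

2.071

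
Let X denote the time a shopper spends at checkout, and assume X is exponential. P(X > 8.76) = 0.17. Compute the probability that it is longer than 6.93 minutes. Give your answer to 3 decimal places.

0.246

e^(−λ·8.76) = 0.17 ⇒ λ = −ln(0.17)/8.76 = 0.202278.
P(X > 6.93) = e^(−0.202278·6.93) = e^(−1.4018) ≈ 0.246.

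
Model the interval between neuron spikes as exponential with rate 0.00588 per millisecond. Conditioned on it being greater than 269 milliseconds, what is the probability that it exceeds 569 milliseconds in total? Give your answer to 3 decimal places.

P(X > s+t | X > s) = e^(−λ(s+t))/e^(−λs) = e^(−λt), independent of s = 269.
P(X > 300) = e^(−1.764) ≈ 0.171.

0.171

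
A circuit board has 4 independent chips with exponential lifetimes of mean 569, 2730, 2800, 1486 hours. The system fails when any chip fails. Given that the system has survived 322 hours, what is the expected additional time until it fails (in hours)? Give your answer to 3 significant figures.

317

First-failure rate Σλ = 1/569 + 1/2730 + 1/2800 + 1/1486 = 0.00315386.
By memorylessness the expected residual is 1/Σλ = 317.072 hours, regardless of the 322 already elapsed.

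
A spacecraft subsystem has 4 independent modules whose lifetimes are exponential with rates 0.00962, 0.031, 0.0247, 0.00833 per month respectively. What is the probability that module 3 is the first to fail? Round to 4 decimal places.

0.3354

The time to first failure is exponential with rate Σλ = 0.00962 + 0.031 + 0.0247 + 0.00833 = 0.07365.
P(module 3 first) = λ_3/Σλ = 0.0247/0.07365 ≈ 0.3354.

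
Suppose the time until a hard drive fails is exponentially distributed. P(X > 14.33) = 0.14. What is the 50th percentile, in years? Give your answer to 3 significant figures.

5.05

e^(−λ·14.33) = 0.14 ⇒ λ = −ln(0.14)/14.33 = 0.137203.
50th percentile: 1 − e^(−λt) = 0.5, t = −ln(0.5)/λ = 5.052 years.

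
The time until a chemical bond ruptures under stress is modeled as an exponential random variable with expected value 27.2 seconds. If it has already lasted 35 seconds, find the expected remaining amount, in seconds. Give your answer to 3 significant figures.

27.2

The rate is λ = 1/27.2 = 0.0367647 per second.
By memorylessness, the remaining amount past any threshold is again Exp(λ) with mean 1/λ = 27.2 seconds.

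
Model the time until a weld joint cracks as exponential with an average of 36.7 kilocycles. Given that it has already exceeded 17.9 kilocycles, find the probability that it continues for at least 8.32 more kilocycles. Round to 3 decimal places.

The rate is λ = 1/36.7 = 0.027248 per kilocycle.
By the memoryless property, P(X > 17.9+8.32 | X > 17.9) = P(X > 8.32).
P(X > 8.32) = e^(−0.2267) ≈ 0.797.

0.797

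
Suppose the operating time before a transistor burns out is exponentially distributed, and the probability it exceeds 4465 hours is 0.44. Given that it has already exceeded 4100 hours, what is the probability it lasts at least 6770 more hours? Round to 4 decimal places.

0.2880

From e^(−λ·4465) = 0.44, λ = −ln(0.44)/4465 = 0.00018387.
Memoryless: P(X > 4100+6770 | X > 4100) = P(X > 6770) = e^(−0.00018387·6770) ≈ 0.2880.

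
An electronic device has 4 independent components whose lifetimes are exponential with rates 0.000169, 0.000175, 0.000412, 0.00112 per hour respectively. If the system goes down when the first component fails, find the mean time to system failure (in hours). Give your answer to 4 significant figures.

533.0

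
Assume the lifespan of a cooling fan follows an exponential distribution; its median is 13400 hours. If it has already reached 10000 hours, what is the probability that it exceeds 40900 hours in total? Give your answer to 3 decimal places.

For an exponential, median = ln(2)/λ, so λ = ln 2 / 13400 = 0.0000517274 per hour.
P(X > s+t | X > s) = e^(−λ(s+t))/e^(−λs) = e^(−λt), independent of s = 10000.
P(X > 30900) = e^(−1.5984) ≈ 0.202.

0.202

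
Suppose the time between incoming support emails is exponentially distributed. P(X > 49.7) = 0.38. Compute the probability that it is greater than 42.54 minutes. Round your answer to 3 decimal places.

0.437

e^(−λ·49.7) = 0.38 ⇒ λ = −ln(0.38)/49.7 = 0.0194685.
P(X > 42.54) = e^(−0.0194685·42.54) = e^(−0.82819) ≈ 0.437.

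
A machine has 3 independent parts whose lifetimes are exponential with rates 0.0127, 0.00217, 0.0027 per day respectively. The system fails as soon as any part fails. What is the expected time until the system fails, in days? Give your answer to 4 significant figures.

The time to first failure is exponential with rate Σλ = 0.0127 + 0.00217 + 0.0027 = 0.01757.
E[min] = 1/Σλ = 1/0.01757 = 56.9152 days.

56.92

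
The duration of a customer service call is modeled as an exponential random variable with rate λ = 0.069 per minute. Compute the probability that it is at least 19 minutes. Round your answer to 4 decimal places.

0.2696

P(X > 19) = e^(−λ·19) = e^(−1.311) ≈ 0.2696.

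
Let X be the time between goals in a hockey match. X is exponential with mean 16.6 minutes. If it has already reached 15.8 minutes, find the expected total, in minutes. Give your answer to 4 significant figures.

The rate is λ = 1/16.6 = 0.060241 per minute.
By memorylessness, E[X | X > 15.8] = 15.8 + 1/λ = 15.8 + 16.6 = 32.4 minutes.

32.40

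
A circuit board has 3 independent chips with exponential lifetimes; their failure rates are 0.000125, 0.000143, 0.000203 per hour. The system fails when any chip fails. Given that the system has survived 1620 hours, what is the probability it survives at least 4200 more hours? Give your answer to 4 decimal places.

Time to first failure ~ Exp(Σλ) with Σλ = 0.000471.
By memorylessness, P(T > 1620+4200 | T > 1620) = P(T > 4200) = e^(−0.000471·4200) ≈ 0.1383.

0.1383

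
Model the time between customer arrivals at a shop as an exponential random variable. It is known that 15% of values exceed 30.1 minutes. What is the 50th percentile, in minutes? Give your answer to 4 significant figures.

11.00

e^(−λ·30.1) = 0.15 ⇒ λ = −ln(0.15)/30.1 = 0.0630272.
50th percentile: 1 − e^(−λt) = 0.5, t = −ln(0.5)/λ = 10.9976 minutes.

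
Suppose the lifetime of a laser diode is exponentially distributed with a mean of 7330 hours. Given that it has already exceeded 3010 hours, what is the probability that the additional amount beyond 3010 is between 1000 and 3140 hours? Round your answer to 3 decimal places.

0.221

The rate is λ = 1/7330 = 0.000136426 per hour.
Memoryless: the residual past 3010 is again Exp(λ).
P(1000 < residual < 3140) = e^(−λ·1000) − e^(−λ·3140) = 0.87247 − 0.65157 ≈ 0.221.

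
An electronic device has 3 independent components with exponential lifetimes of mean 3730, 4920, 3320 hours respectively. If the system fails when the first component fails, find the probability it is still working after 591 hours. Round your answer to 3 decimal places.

0.633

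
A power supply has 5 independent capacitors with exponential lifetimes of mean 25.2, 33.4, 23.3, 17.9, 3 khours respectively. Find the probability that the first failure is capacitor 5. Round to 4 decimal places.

0.6644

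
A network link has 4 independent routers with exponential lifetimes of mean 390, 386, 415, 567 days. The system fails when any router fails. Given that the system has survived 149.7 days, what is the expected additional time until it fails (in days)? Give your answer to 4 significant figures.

First-failure rate Σλ = 1/390 + 1/386 + 1/415 + 1/567 = 0.00932808.
By memorylessness the expected residual is 1/Σλ = 107.203 days, regardless of the 149.7 already elapsed.

107.2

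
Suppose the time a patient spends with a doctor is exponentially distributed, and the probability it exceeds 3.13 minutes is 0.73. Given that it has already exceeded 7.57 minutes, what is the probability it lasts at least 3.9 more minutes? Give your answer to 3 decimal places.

From e^(−λ·3.13) = 0.73, λ = −ln(0.73)/3.13 = 0.100547.
Memoryless: P(X > 7.57+3.9 | X > 7.57) = P(X > 3.9) = e^(−0.100547·3.9) ≈ 0.676.

0.676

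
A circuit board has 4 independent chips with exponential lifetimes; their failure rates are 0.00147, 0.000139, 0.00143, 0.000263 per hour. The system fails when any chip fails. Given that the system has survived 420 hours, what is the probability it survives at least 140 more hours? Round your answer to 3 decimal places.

Time to first failure ~ Exp(Σλ) with Σλ = 0.003302.
By memorylessness, P(T > 420+140 | T > 420) = P(T > 140) = e^(−0.003302·140) ≈ 0.630.

0.630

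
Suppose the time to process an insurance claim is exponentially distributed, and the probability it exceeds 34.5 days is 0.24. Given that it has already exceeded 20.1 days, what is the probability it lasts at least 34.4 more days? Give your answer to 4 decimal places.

From e^(−λ·34.5) = 0.24, λ = −ln(0.24)/34.5 = 0.0413657.
Memoryless: P(X > 20.1+34.4 | X > 20.1) = P(X > 34.4) = e^(−0.0413657·34.4) ≈ 0.2410.

0.2410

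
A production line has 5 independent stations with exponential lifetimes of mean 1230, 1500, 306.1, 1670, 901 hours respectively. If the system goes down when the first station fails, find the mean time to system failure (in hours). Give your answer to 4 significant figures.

154.9

The first failure time is exponential with rate Σλ_i = 1/1230 + 1/1500 + 1/306.1 + 1/1670 + 1/901 = 0.00645526 per hour.
E[min] = 1/Σλ = 1/0.00645526 = 154.912 hours.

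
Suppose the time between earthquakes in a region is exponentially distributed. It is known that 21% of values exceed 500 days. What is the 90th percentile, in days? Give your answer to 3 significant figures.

e^(−λ·500) = 0.21 ⇒ λ = −ln(0.21)/500 = 0.0031213.
90th percentile: 1 − e^(−λt) = 0.9, t = −ln(0.1)/λ = 737.702 days.

738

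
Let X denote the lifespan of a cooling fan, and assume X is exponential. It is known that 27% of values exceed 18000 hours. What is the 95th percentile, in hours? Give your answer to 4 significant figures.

41180

e^(−λ·18000) = 0.27 ⇒ λ = −ln(0.27)/18000 = 0.0000727407.
95th percentile: 1 − e^(−λt) = 0.95, t = −ln(0.05)/λ = 41183.7 hours.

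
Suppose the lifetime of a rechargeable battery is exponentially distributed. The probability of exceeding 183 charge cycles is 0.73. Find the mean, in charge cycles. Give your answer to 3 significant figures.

581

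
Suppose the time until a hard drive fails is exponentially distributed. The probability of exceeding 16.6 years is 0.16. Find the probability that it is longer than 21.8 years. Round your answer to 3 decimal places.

e^(−λ·16.6) = 0.16 ⇒ λ = −ln(0.16)/16.6 = 0.110396.
P(X > 21.8) = e^(−0.110396·21.8) = e^(−2.4066) ≈ 0.090.

0.090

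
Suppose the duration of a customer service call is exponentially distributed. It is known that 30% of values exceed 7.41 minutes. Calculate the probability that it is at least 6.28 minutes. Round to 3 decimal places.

e^(−λ·7.41) = 0.30 ⇒ λ = −ln(0.30)/7.41 = 0.162479.
P(X > 6.28) = e^(−0.162479·6.28) = e^(−1.0204) ≈ 0.360.

0.360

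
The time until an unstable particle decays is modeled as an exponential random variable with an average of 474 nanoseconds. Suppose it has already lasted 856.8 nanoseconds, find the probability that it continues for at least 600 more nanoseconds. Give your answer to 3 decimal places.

0.282

The rate is λ = 1/474 = 0.0021097 per nanosecond.
P(X > s+t | X > s) = e^(−λ(s+t))/e^(−λs) = e^(−λt), independent of s = 856.8.
P(X > 600) = e^(−1.2658) ≈ 0.282.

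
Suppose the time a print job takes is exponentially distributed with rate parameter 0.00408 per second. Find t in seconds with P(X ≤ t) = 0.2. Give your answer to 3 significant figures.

Set 1 − e^(−λt) = 0.2, so t = −ln(0.8)/λ = 0.22314/0.00408 ≈ 54.692 seconds.

54.7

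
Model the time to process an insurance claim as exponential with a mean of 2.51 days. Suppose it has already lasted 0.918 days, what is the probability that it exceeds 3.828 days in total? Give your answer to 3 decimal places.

0.314

The rate is λ = 1/2.51 = 0.398406 per day.
The exponential is memoryless, so the remaining time is again Exp(λ): the condition X > 0.918 is irrelevant.
P(X > 2.91) = e^(−1.1594) ≈ 0.314.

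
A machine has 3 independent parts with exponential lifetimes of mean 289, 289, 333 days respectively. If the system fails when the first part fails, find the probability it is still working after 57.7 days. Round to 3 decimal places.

The first failure time is exponential with rate Σλ_i = 1/289 + 1/289 + 1/333 = 0.00992342 per day.
P(min > 57.7) = e^(−0.00992342·57.7) = e^(−0.57258) ≈ 0.564.

0.564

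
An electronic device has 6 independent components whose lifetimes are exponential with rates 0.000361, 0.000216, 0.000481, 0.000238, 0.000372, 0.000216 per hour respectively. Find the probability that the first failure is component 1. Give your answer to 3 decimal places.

The time to first failure is exponential with rate Σλ = 0.000361 + 0.000216 + 0.000481 + 0.000238 + 0.000372 + 0.000216 = 0.001884.
P(component 1 first) = λ_1/Σλ = 0.000361/0.001884 ≈ 0.192.

0.192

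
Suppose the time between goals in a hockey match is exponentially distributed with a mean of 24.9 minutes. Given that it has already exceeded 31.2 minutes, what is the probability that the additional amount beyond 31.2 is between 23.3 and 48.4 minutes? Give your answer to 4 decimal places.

The rate is λ = 1/24.9 = 0.0401606 per minute.
Memoryless: the residual past 31.2 is again Exp(λ).
P(23.3 < residual < 48.4) = e^(−λ·23.3) − e^(−λ·48.4) = 0.39229 − 0.14316 ≈ 0.2491.

0.2491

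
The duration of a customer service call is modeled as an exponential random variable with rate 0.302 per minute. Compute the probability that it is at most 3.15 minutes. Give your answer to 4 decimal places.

P(X ≤ 3.15) = 1 − e^(−λ·3.15) = 1 − e^(−0.9513) ≈ 0.6138.

0.6138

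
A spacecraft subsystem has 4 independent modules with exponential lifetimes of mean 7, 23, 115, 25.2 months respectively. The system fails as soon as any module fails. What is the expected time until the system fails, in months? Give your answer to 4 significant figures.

The first failure time is exponential with rate Σλ_i = 1/7 + 1/23 + 1/115 + 1/25.2 = 0.234714 per month.
E[min] = 1/Σλ = 1/0.234714 = 4.26051 months.

4.261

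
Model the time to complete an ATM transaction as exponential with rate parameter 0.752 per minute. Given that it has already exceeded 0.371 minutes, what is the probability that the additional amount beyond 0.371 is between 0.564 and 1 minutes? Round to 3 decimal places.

0.183

Memoryless: the residual past 0.371 is again Exp(λ).
P(0.564 < residual < 1) = e^(−λ·0.564) − e^(−λ·1) = 0.65434 − 0.47142 ≈ 0.183.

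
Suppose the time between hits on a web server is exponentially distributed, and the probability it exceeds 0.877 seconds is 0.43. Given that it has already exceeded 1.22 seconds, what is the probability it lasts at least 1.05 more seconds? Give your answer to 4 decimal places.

0.3641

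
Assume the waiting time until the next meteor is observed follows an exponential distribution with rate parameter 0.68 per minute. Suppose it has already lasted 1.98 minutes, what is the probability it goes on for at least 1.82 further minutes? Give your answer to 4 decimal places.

0.2901

P(X > s+t | X > s) = e^(−λ(s+t))/e^(−λs) = e^(−λt), independent of s = 1.98.
P(X > 1.82) = e^(−1.2376) ≈ 0.2901.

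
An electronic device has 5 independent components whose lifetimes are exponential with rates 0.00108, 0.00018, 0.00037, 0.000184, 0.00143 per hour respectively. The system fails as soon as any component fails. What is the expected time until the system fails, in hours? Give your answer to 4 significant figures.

308.3

The time to first failure is exponential with rate Σλ = 0.00108 + 0.00018 + 0.00037 + 0.000184 + 0.00143 = 0.003244.
E[min] = 1/Σλ = 1/0.003244 = 308.261 hours.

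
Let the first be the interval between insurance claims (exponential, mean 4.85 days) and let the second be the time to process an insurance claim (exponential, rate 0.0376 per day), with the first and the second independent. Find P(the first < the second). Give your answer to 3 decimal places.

λ_1 = 1/4.85 = 0.206186, λ_2 = 0.0376.
For independent exponentials, P(the first < the second) = λ_1/(λ_1+λ_2) = 0.206186/0.243786 ≈ 0.846.

0.846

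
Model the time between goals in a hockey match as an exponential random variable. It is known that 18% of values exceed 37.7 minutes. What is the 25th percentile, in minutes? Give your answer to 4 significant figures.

6.325

e^(−λ·37.7) = 0.18 ⇒ λ = −ln(0.18)/37.7 = 0.0454854.
25th percentile: 1 − e^(−λt) = 0.25, t = −ln(0.75)/λ = 6.32472 minutes.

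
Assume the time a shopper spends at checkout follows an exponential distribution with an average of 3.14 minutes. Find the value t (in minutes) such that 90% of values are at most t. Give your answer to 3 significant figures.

7.23

The rate is λ = 1/3.14 = 0.318471 per minute.
Set 1 − e^(−λt) = 0.9, so t = −ln(0.1)/λ = 2.3026/0.318471 ≈ 7.23012 minutes.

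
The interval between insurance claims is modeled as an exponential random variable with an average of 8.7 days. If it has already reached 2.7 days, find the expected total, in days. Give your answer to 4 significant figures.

The rate is λ = 1/8.7 = 0.114943 per day.
By memorylessness, E[X | X > 2.7] = 2.7 + 1/λ = 2.7 + 8.7 = 11.4 days.

11.40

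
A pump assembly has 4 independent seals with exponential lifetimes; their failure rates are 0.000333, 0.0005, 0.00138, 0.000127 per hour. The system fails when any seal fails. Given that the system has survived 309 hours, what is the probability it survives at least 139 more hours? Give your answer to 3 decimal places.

Time to first failure ~ Exp(Σλ) with Σλ = 0.00234.
By memorylessness, P(T > 309+139 | T > 309) = P(T > 139) = e^(−0.00234·139) ≈ 0.722.

0.722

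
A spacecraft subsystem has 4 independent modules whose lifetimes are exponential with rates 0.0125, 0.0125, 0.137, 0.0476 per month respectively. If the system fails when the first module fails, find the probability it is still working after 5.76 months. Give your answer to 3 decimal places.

0.299

The time to first failure is exponential with rate Σλ = 0.0125 + 0.0125 + 0.137 + 0.0476 = 0.2096.
P(min > 5.76) = e^(−0.2096·5.76) = e^(−1.2073) ≈ 0.299.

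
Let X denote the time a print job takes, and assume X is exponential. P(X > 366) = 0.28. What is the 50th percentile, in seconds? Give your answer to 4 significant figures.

e^(−λ·366) = 0.28 ⇒ λ = −ln(0.28)/366 = 0.00347805.
50th percentile: 1 − e^(−λt) = 0.5, t = −ln(0.5)/λ = 199.292 seconds.

199.3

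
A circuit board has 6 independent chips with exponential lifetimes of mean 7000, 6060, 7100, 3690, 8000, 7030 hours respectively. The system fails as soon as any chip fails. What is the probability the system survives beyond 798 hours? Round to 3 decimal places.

0.455

The first failure time is exponential with rate Σλ_i = 1/7000 + 1/6060 + 1/7100 + 1/3690 + 1/8000 + 1/7030 = 0.000986969 per hour.
P(min > 798) = e^(−0.000986969·798) = e^(−0.7876) ≈ 0.455.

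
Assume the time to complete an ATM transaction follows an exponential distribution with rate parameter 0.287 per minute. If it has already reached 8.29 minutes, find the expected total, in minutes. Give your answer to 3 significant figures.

By memorylessness, E[X | X > 8.29] = 8.29 + 1/λ = 8.29 + 3.48432 = 11.7743 minutes.

11.8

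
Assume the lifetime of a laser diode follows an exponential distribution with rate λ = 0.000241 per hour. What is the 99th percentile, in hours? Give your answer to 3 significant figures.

Set 1 − e^(−λt) = 0.99, so t = −ln(0.01)/λ = 4.6052/0.000241 ≈ 19108.6 hours.

19100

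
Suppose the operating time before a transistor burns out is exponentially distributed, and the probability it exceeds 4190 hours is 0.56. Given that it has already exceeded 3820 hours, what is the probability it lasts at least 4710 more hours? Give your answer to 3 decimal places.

0.521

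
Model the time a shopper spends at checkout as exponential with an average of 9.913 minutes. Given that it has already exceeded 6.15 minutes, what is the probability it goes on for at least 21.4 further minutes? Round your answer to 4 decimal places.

The rate is λ = 1/9.913 = 0.100878 per minute.
The exponential is memoryless, so the remaining time is again Exp(λ): the condition X > 6.15 is irrelevant.
P(X > 21.4) = e^(−2.1588) ≈ 0.1155.

0.1155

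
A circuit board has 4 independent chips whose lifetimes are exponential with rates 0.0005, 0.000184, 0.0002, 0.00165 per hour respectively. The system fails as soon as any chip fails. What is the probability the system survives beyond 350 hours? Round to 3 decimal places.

0.412

The time to first failure is exponential with rate Σλ = 0.0005 + 0.000184 + 0.0002 + 0.00165 = 0.002534.
P(min > 350) = e^(−0.002534·350) = e^(−0.8869) ≈ 0.412.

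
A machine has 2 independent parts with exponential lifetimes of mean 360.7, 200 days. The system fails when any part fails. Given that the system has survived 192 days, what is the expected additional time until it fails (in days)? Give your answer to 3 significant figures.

First-failure rate Σλ = 1/360.7 + 1/200 = 0.00777239.
By memorylessness the expected residual is 1/Σλ = 128.661 days, regardless of the 192 already elapsed.

129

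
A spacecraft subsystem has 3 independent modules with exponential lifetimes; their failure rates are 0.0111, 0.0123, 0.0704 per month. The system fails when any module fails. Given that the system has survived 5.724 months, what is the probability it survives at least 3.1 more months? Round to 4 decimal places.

Time to first failure ~ Exp(Σλ) with Σλ = 0.0938.
By memorylessness, P(T > 5.724+3.1 | T > 5.724) = P(T > 3.1) = e^(−0.0938·3.1) ≈ 0.7477.

0.7477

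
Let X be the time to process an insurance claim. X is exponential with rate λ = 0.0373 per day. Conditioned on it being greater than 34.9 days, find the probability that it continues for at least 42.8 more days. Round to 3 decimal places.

0.203

The exponential is memoryless, so the remaining time is again Exp(λ): the condition X > 34.9 is irrelevant.
P(X > 42.8) = e^(−1.5964) ≈ 0.203.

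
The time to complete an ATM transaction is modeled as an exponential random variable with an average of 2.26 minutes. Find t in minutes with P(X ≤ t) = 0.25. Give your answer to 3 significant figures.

0.650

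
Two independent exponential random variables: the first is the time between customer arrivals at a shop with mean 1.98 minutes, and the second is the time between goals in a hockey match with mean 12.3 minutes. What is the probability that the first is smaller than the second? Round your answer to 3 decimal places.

0.861

λ_1 = 1/1.98 = 0.505051, λ_2 = 1/12.3 = 0.0813008.
For independent exponentials, P(the first < the second) = λ_1/(λ_1+λ_2) = 0.505051/0.586351 ≈ 0.861.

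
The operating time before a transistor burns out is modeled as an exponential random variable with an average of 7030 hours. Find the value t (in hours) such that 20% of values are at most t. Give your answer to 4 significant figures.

1569

The rate is λ = 1/7030 = 0.000142248 per hour.
Set 1 − e^(−λt) = 0.2, so t = −ln(0.8)/λ = 0.22314/0.000142248 ≈ 1568.7 hours.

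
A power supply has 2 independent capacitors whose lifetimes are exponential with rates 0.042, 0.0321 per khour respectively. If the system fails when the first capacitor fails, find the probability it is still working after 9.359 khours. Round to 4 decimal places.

0.4998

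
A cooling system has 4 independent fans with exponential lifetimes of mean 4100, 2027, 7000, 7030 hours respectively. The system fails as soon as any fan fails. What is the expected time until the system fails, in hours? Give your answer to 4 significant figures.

The first failure time is exponential with rate Σλ_i = 1/4100 + 1/2027 + 1/7000 + 1/7030 = 0.00102235 per hour.
E[min] = 1/Σλ = 1/0.00102235 = 978.141 hours.

978.1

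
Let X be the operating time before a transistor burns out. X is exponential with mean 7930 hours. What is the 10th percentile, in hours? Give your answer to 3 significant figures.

The rate is λ = 1/7930 = 0.000126103 per hour.
Set 1 − e^(−λt) = 0.1, so t = −ln(0.9)/λ = 0.10536/0.000126103 ≈ 835.509 hours.

836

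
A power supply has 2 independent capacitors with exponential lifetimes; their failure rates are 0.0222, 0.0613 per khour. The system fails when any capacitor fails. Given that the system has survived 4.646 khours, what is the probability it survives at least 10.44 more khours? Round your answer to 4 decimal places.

0.4182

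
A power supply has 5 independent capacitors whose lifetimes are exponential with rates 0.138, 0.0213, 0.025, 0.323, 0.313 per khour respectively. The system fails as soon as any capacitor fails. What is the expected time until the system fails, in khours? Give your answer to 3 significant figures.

The time to first failure is exponential with rate Σλ = 0.138 + 0.0213 + 0.025 + 0.323 + 0.313 = 0.8203.
E[min] = 1/Σλ = 1/0.8203 = 1.21907 khours.

1.22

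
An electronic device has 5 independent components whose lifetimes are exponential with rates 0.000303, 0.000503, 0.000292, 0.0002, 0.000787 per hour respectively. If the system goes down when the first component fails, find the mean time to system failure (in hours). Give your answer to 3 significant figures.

480

The time to first failure is exponential with rate Σλ = 0.000303 + 0.000503 + 0.000292 + 0.0002 + 0.000787 = 0.002085.
E[min] = 1/Σλ = 1/0.002085 = 479.616 hours.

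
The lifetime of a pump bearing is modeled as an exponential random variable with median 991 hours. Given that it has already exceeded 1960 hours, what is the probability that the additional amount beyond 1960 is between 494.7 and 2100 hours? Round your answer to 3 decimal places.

For an exponential, median = ln(2)/λ, so λ = ln 2 / 991 = 0.000699442 per hour.
Memoryless: the residual past 1960 is again Exp(λ).
P(494.7 < residual < 2100) = e^(−λ·494.7) − e^(−λ·2100) = 0.70750 − 0.23019 ≈ 0.477.

0.477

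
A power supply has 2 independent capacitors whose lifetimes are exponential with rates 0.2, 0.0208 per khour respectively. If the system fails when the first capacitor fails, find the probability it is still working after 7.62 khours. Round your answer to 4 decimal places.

The time to first failure is exponential with rate Σλ = 0.2 + 0.0208 = 0.2208.
P(min > 7.62) = e^(−0.2208·7.62) = e^(−1.6825) ≈ 0.1859.

0.1859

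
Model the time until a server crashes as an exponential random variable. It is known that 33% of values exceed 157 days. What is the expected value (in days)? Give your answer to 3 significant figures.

142

e^(−λ·157) = 0.33 ⇒ λ = −ln(0.33)/157 = 0.00706155.
Mean = 1/λ = 141.612 days.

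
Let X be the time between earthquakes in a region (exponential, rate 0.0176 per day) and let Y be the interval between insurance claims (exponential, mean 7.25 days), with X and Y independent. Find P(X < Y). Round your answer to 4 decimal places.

λ_1 = 0.0176, λ_2 = 1/7.25 = 0.137931.
For independent exponentials, P(X < Y) = λ_1/(λ_1+λ_2) = 0.0176/0.155531 ≈ 0.1132.

0.1132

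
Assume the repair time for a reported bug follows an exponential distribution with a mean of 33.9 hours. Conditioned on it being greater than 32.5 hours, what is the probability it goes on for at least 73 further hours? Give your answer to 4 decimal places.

The rate is λ = 1/33.9 = 0.0294985 per hour.
The exponential is memoryless, so the remaining time is again Exp(λ): the condition X > 32.5 is irrelevant.
P(X > 73) = e^(−2.1534) ≈ 0.1161.

0.1161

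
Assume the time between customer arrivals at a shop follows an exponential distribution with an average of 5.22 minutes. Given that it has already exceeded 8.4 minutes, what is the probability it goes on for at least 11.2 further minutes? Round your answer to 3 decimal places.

0.117

The rate is λ = 1/5.22 = 0.191571 per minute.
P(X > s+t | X > s) = e^(−λ(s+t))/e^(−λs) = e^(−λt), independent of s = 8.4.
P(X > 11.2) = e^(−2.1456) ≈ 0.117.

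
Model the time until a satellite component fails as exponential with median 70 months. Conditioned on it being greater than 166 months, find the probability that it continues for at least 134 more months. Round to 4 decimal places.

0.2653

For an exponential, median = ln(2)/λ, so λ = ln 2 / 70 = 0.0099021 per month.
The exponential is memoryless, so the remaining time is again Exp(λ): the condition X > 166 is irrelevant.
P(X > 134) = e^(−1.3269) ≈ 0.2653.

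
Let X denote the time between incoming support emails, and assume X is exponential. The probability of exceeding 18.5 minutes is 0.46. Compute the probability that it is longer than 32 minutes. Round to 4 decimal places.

e^(−λ·18.5) = 0.46 ⇒ λ = −ln(0.46)/18.5 = 0.0419745.
P(X > 32) = e^(−0.0419745·32) = e^(−1.3432) ≈ 0.2610.

0.2610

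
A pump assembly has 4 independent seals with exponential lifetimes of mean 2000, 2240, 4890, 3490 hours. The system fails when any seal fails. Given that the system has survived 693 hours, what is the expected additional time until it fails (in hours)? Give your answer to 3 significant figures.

696

First-failure rate Σλ = 1/2000 + 1/2240 + 1/4890 + 1/3490 = 0.00143746.
By memorylessness the expected residual is 1/Σλ = 695.671 hours, regardless of the 693 already elapsed.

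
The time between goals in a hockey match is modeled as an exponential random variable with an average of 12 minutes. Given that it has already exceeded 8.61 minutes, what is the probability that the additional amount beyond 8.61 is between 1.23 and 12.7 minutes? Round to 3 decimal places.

The rate is λ = 1/12 = 0.0833333 per minute.
Memoryless: the residual past 8.61 is again Exp(λ).
P(1.23 < residual < 12.7) = e^(−λ·1.23) − e^(−λ·12.7) = 0.90258 − 0.34703 ≈ 0.556.

0.556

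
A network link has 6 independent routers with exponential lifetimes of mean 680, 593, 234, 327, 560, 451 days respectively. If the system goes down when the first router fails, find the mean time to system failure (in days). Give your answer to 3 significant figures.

The first failure time is exponential with rate Σλ_i = 1/680 + 1/593 + 1/234 + 1/327 + 1/560 + 1/451 = 0.0144915 per day.
E[min] = 1/Σλ = 1/0.0144915 = 69.0057 days.

69.0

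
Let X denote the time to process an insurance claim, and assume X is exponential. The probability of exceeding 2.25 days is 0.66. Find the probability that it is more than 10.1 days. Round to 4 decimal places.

0.1549

e^(−λ·2.25) = 0.66 ⇒ λ = −ln(0.66)/2.25 = 0.184674.
P(X > 10.1) = e^(−0.184674·10.1) = e^(−1.8652) ≈ 0.1549.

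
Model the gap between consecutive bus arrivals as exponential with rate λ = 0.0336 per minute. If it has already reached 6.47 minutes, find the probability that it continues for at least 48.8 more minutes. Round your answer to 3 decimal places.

0.194

The exponential is memoryless, so the remaining time is again Exp(λ): the condition X > 6.47 is irrelevant.
P(X > 48.8) = e^(−1.6397) ≈ 0.194.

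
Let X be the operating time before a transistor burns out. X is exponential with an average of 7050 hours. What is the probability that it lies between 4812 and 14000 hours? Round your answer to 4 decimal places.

0.3681

The rate is λ = 1/7050 = 0.000141844 per hour.
P(4812 < X < 14000) = e^(−λ·4812) − e^(−λ·14000) = 0.50533 − 0.13727 ≈ 0.3681.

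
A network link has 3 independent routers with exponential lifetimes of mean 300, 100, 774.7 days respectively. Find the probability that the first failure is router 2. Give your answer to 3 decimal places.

0.684

Rates: λ_i = 1/mean_i → 0.00333333, 0.01, 0.00129082; Σλ = 0.0146242.
P(router 2 first) = λ_2/Σλ = 0.01/0.0146242 ≈ 0.684.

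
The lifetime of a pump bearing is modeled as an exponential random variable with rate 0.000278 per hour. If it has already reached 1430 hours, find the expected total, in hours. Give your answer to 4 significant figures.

5027

By memorylessness, E[X | X > 1430] = 1430 + 1/λ = 1430 + 3597.12 = 5027.12 hours.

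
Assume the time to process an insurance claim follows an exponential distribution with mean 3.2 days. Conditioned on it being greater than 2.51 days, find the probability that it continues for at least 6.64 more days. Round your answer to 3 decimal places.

The rate is λ = 1/3.2 = 0.3125 per day.
The exponential is memoryless, so the remaining time is again Exp(λ): the condition X > 2.51 is irrelevant.
P(X > 6.64) = e^(−2.075) ≈ 0.126.

0.126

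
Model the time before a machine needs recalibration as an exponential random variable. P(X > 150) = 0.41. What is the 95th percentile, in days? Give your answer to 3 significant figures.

504

e^(−λ·150) = 0.41 ⇒ λ = −ln(0.41)/150 = 0.00594399.
95th percentile: 1 − e^(−λt) = 0.95, t = −ln(0.05)/λ = 503.994 days.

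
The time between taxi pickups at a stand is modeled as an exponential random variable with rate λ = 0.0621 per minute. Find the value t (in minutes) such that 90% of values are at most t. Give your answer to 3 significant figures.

37.1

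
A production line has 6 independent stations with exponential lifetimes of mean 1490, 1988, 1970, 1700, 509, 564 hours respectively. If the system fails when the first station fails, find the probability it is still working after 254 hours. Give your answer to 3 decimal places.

0.217

The first failure time is exponential with rate Σλ_i = 1/1490 + 1/1988 + 1/1970 + 1/1700 + 1/509 + 1/564 = 0.00600769 per hour.
P(min > 254) = e^(−0.00600769·254) = e^(−1.526) ≈ 0.217.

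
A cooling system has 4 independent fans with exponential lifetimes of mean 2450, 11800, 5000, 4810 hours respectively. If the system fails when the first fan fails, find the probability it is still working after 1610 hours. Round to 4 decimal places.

The first failure time is exponential with rate Σλ_i = 1/2450 + 1/11800 + 1/5000 + 1/4810 = 0.000900809 per hour.
P(min > 1610) = e^(−0.000900809·1610) = e^(−1.4503) ≈ 0.2345.

0.2345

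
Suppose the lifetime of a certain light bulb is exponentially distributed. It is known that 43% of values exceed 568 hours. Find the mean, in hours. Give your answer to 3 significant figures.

e^(−λ·568) = 0.43 ⇒ λ = −ln(0.43)/568 = 0.00148586.
Mean = 1/λ = 673.01 hours.

673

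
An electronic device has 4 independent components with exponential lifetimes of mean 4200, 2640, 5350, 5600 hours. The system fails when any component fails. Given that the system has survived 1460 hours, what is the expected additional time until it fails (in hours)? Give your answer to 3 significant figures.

1020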